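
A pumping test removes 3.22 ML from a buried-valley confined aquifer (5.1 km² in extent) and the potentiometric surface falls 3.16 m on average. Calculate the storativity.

S ≈ 2 × 10^-4

A = 5.1 km² = 5.1 × 10^6 m²
ΔV = 3.22 ML = 3220 m³
S = ΔV / (A × Δh) = 3220 m³ / (5.1 × 10^6 m² × 3.16 m) = 1.998 × 10^-4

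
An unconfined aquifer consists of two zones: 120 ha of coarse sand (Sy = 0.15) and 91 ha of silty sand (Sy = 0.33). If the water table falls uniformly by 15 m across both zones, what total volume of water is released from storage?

A₁ = 120 ha = 1.2 × 10^6 m²; A₂ = 91 ha = 9.1 × 10^5 m²
ΔV₁ = 0.15 × 1.2 × 10^6 × 15 = 2.7 × 10^6 m³
ΔV₂ = 0.33 × 9.1 × 10^5 × 15 = 4.505 × 10^6 m³
ΔV = ΔV₁ + ΔV₂ = 7.205 × 10^6 m³

ΔV ≈ 7.2 × 10^6 m³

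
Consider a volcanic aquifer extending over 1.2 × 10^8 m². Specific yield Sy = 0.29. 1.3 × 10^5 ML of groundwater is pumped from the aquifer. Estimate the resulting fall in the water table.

Δh ≈ 3.74 m

ΔV = 1.3 × 10^5 ML = 1.3 × 10^8 m³
Δh = ΔV / (Sy × A) = 1.3 × 10^8 m³ / (0.29 × 1.2 × 10^8 m²) = 3.736 m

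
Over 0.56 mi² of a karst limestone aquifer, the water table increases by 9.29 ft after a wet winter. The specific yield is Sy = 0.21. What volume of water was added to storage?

A = 0.56 mi² = 1.45 × 10^6 m²
Δh = 9.29 ft = 2.832 m
ΔV = Sy × A × Δh = 0.21 × 1.45 × 10^6 m² × 2.832 m = 8.625 × 10^5 m³

ΔV ≈ 8.62 × 10^5 m³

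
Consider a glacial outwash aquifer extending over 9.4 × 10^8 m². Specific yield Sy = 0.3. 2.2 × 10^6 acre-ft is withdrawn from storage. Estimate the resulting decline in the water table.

ΔV = 2.2 × 10^6 acre-ft = 2.714 × 10^9 m³
Δh = ΔV / (Sy × A) = 2.714 × 10^9 m³ / (0.3 × 9.4 × 10^8 m²) = 9.623 m

Δh ≈ 9.62 m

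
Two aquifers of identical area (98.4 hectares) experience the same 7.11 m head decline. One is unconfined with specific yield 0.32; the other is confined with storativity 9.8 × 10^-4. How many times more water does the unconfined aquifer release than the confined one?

ΔV_u / ΔV_c ≈ 327

A = 98.4 hectares = 9.84 × 10^5 m²
Unconfined: ΔV_u = Sy × A × Δh = 0.32 × 9.84 × 10^5 × 7.11 = 2.239 × 10^6 m³
Confined: ΔV_c = S × A × Δh = 9.8 × 10^-4 × 9.84 × 10^5 × 7.11 = 6856 m³
Ratio = ΔV_u / ΔV_c = Sy / S = 0.32 / 9.8 × 10^-4 = 326.5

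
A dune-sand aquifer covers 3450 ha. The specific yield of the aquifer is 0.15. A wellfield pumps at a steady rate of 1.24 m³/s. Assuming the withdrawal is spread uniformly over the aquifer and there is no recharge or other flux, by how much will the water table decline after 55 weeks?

Δh ≈ 7.97 m

A = 3450 ha = 3.45 × 10^7 m²
Q = 1.24 m³/s = 1.071 × 10^5 m³/d
t = 55 weeks = 385 d
ΔV = Q × t = 1.071 × 10^5 m³/d × 385 d = 4.125 × 10^7 m³
Δh = ΔV / (Sy × A) = 4.125 × 10^7 / (0.15 × 3.45 × 10^7) = 7.971 m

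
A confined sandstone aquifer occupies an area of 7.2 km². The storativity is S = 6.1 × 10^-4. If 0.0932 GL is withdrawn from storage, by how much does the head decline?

A = 7.2 km² = 7.2 × 10^6 m²
ΔV = 0.0932 GL = 93200 m³
Δh = ΔV / (S × A) = 93200 m³ / (6.1 × 10^-4 × 7.2 × 10^6 m²) = 21.22 m

Δh ≈ 21.2 m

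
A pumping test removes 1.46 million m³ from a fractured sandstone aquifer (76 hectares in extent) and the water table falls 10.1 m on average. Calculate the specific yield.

Sy ≈ 0.19

A = 76 hectares = 7.6 × 10^5 m²
ΔV = 1.46 million m³ = 1.46 × 10^6 m³
Sy = ΔV / (A × Δh) = 1.46 × 10^6 m³ / (7.6 × 10^5 m² × 10.1 m) = 0.1902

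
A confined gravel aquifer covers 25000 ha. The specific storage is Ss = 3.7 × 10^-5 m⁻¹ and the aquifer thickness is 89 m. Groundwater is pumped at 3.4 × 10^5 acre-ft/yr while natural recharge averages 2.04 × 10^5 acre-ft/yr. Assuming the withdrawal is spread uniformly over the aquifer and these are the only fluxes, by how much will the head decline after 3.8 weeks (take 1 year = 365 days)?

S = Ss × b = 3.7 × 10^-5 m⁻¹ × 89 m = 3.293 × 10^-3
A = 25000 ha = 2.5 × 10^8 m²
Net abstraction = 3.4 × 10^5 − 2.04 × 10^5 = 1.36 × 10^5 acre-ft/yr
Q_net = 1.36 × 10^5 acre-ft/yr = 4.596 × 10^5 m³/d
t = 3.8 weeks = 26.6 d
ΔV = Q × t = 4.596 × 10^5 m³/d × 26.6 d = 1.223 × 10^7 m³
Δh = ΔV / (S × A) = 1.223 × 10^7 / (0.003293 × 2.5 × 10^8) = 14.85 m

Δh ≈ 14.9 m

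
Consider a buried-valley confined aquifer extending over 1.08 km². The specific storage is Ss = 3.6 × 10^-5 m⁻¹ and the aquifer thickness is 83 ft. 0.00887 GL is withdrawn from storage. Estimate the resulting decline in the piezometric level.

b = 83 ft = 25.3 m
S = Ss × b = 3.6 × 10^-5 m⁻¹ × 25.3 m = 9.107 × 10^-4
A = 1.08 km² = 1.08 × 10^6 m²
ΔV = 0.00887 GL = 8870 m³
Δh = ΔV / (S × A) = 8870 m³ / (9.107 × 10^-4 × 1.08 × 10^6 m²) = 9.018 m

Δh ≈ 9.02 m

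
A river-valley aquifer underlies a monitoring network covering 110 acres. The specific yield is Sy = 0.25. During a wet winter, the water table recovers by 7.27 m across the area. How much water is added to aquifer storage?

ΔV ≈ 8.09 × 10^5 m³

A = 110 acres = 4.452 × 10^5 m²
ΔV = Sy × A × Δh = 0.25 × 4.452 × 10^5 m² × 7.27 m = 8.091 × 10^5 m³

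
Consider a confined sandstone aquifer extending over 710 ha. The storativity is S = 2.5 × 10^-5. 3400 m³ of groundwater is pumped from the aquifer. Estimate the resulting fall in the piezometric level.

A = 710 ha = 7.1 × 10^6 m²
Δh = ΔV / (S × A) = 3400 m³ / (2.5 × 10^-5 × 7.1 × 10^6 m²) = 19.15 m

Δh ≈ 19.2 m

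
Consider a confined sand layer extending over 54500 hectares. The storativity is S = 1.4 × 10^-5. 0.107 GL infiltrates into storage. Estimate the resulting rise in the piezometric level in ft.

A = 54500 hectares = 5.45 × 10^8 m²
ΔV = 0.107 GL = 1.07 × 10^5 m³
Δh = ΔV / (S × A) = 1.07 × 10^5 m³ / (1.4 × 10^-5 × 5.45 × 10^8 m²) = 14.02 m
Δh = 14.02 m = 46.01 ft

Δh ≈ 46 ft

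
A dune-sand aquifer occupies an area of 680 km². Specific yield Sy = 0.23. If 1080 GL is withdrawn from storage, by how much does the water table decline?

Δh ≈ 6.91 m

A = 680 km² = 6.8 × 10^8 m²
ΔV = 1080 GL = 1.08 × 10^9 m³
Δh = ΔV / (Sy × A) = 1.08 × 10^9 m³ / (0.23 × 6.8 × 10^8 m²) = 6.905 m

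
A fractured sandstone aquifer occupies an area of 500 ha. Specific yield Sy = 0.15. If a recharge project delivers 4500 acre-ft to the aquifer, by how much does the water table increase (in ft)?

Δh ≈ 24.3 ft

A = 500 ha = 5 × 10^6 m²
ΔV = 4500 acre-ft = 5.551 × 10^6 m³
Δh = ΔV / (Sy × A) = 5.551 × 10^6 m³ / (0.15 × 5 × 10^6 m²) = 7.401 m
Δh = 7.401 m = 24.28 ft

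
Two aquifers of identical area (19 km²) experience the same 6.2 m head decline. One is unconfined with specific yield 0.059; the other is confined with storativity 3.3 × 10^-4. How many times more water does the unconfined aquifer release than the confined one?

A = 19 km² = 1.9 × 10^7 m²
Unconfined: ΔV_u = Sy × A × Δh = 0.059 × 1.9 × 10^7 × 6.2 = 6.95 × 10^6 m³
Confined: ΔV_c = S × A × Δh = 3.3 × 10^-4 × 1.9 × 10^7 × 6.2 = 38870 m³
Ratio = ΔV_u / ΔV_c = Sy / S = 0.059 / 3.3 × 10^-4 = 178.8

ΔV_u / ΔV_c ≈ 179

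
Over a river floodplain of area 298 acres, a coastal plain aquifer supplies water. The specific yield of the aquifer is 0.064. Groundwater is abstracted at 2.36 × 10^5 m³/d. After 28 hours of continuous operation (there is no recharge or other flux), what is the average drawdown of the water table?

Δh ≈ 3.57 m

A = 298 acres = 1.206 × 10^6 m²
t = 28 hours = 1.167 d
ΔV = Q × t = 2.36 × 10^5 m³/d × 1.167 d = 2.753 × 10^5 m³
Δh = ΔV / (Sy × A) = 2.753 × 10^5 / (0.064 × 1.206 × 10^6) = 3.567 m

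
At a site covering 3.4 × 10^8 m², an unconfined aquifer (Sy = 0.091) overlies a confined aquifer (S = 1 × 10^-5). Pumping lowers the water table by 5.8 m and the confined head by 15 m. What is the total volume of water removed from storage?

ΔV ≈ 1.8 × 10^8 m³

Unconfined: ΔV_u = Sy × A × Δh_u = 0.091 × 3.4 × 10^8 × 5.8 = 1.795 × 10^8 m³
Confined: ΔV_c = S × A × Δh_c = 1 × 10^-5 × 3.4 × 10^8 × 15 = 51000 m³
Total ΔV = 1.795 × 10^8 + 51000 = 1.795 × 10^8 m³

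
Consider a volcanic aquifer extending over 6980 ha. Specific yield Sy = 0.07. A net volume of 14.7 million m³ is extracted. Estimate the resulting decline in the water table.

A = 6980 ha = 6.98 × 10^7 m²
ΔV = 14.7 million m³ = 1.47 × 10^7 m³
Δh = ΔV / (Sy × A) = 1.47 × 10^7 m³ / (0.07 × 6.98 × 10^7 m²) = 3.009 m

Δh ≈ 3.01 m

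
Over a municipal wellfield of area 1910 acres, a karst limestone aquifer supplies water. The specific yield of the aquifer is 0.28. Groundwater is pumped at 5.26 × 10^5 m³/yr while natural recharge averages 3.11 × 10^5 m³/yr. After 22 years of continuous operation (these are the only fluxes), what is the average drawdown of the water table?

A = 1910 acres = 7.729 × 10^6 m²
Net abstraction = 5.26 × 10^5 − 3.11 × 10^5 = 2.15 × 10^5 m³/yr
Q_net = 2.15 × 10^5 m³/yr = 589 m³/d
t = 22 years = 8030 d
ΔV = Q × t = 589 m³/d × 8030 d = 4.73 × 10^6 m³
Δh = ΔV / (Sy × A) = 4.73 × 10^6 / (0.28 × 7.729 × 10^6) = 2.186 m

Δh ≈ 2.19 m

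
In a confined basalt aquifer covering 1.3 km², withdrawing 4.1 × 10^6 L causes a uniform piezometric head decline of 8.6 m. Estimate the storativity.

S ≈ 3.7 × 10^-4

A = 1.3 km² = 1.3 × 10^6 m²
ΔV = 4.1 × 10^6 L = 4100 m³
S = ΔV / (A × Δh) = 4100 m³ / (1.3 × 10^6 m² × 8.6 m) = 3.667 × 10^-4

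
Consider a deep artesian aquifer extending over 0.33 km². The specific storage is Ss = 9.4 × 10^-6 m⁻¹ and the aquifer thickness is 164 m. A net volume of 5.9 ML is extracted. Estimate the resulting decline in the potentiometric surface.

Δh ≈ 11.6 m

S = Ss × b = 9.4 × 10^-6 m⁻¹ × 164 m = 1.542 × 10^-3
A = 0.33 km² = 3.3 × 10^5 m²
ΔV = 5.9 ML = 5900 m³
Δh = ΔV / (S × A) = 5900 m³ / (0.001542 × 3.3 × 10^5 m²) = 11.6 m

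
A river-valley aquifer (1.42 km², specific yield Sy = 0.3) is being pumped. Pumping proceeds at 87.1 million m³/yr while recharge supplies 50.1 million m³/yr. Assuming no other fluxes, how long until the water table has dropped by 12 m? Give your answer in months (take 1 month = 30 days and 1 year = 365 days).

t ≈ 1.68 months

A = 1.42 km² = 1.42 × 10^6 m²
ΔV = Sy × A × Δh = 0.3 × 1.42 × 10^6 × 12 = 5.112 × 10^6 m³
Net withdrawal = 87.1 − 50.1 = 37 million m³/yr = 1.014 × 10^5 m³/d
t = ΔV / Q = 5.112 × 10^6 m³ / 1.014 × 10^5 m³/d = 50.43 d
t = 50.43 d ≈ 1.681 months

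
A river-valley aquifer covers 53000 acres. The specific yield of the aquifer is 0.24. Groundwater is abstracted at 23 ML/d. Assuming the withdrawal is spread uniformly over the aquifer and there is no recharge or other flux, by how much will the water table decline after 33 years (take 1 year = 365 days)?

Δh ≈ 5.38 m

A = 53000 acres = 2.145 × 10^8 m²
Q = 23 ML/d = 23000 m³/d
t = 33 years = 12040 d
ΔV = Q × t = 23000 m³/d × 12040 d = 2.77 × 10^8 m³
Δh = ΔV / (Sy × A) = 2.77 × 10^8 / (0.24 × 2.145 × 10^8) = 5.382 m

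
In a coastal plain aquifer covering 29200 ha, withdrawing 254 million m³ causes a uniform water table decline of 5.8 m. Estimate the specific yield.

A = 29200 ha = 2.92 × 10^8 m²
ΔV = 254 million m³ = 2.54 × 10^8 m³
Sy = ΔV / (A × Δh) = 2.54 × 10^8 m³ / (2.92 × 10^8 m² × 5.8 m) = 0.15

Sy ≈ 0.15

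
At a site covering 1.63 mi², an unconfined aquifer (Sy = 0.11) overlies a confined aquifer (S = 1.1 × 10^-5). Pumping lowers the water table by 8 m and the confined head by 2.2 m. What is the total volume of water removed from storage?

ΔV ≈ 3.72 × 10^6 m³

A = 1.63 mi² = 4.222 × 10^6 m²
Unconfined: ΔV_u = Sy × A × Δh_u = 0.11 × 4.222 × 10^6 × 8 = 3.715 × 10^6 m³
Confined: ΔV_c = S × A × Δh_c = 1.1 × 10^-5 × 4.222 × 10^6 × 2.2 = 102.2 m³
Total ΔV = 3.715 × 10^6 + 102.2 = 3.715 × 10^6 m³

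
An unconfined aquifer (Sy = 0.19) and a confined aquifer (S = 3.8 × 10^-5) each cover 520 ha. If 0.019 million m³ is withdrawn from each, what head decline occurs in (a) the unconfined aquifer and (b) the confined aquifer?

A = 520 ha = 5.2 × 10^6 m²
ΔV = 0.019 million m³ = 19000 m³
Unconfined: Δh_u = ΔV/(Sy·A) = 19000/(0.19 × 5.2 × 10^6) = 0.01923 m
Confined: Δh_c = ΔV/(S·A) = 19000/(3.8 × 10^-5 × 5.2 × 10^6) = 96.15 m

Δh_u ≈ 0.0192 m; Δh_c ≈ 96.2 m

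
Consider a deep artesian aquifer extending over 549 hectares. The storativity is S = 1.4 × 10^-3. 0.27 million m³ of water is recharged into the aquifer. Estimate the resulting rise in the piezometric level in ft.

A = 549 hectares = 5.49 × 10^6 m²
ΔV = 0.27 million m³ = 2.7 × 10^5 m³
Δh = ΔV / (S × A) = 2.7 × 10^5 m³ / (0.0014 × 5.49 × 10^6 m²) = 35.13 m
Δh = 35.13 m = 115.3 ft

Δh ≈ 115 ft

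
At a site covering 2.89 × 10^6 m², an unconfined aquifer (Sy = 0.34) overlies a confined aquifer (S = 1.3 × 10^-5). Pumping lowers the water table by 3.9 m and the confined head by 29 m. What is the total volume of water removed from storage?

ΔV ≈ 3.83 × 10^6 m³

Unconfined: ΔV_u = Sy × A × Δh_u = 0.34 × 2.89 × 10^6 × 3.9 = 3.832 × 10^6 m³
Confined: ΔV_c = S × A × Δh_c = 1.3 × 10^-5 × 2.89 × 10^6 × 29 = 1090 m³
Total ΔV = 3.832 × 10^6 + 1090 = 3.833 × 10^6 m³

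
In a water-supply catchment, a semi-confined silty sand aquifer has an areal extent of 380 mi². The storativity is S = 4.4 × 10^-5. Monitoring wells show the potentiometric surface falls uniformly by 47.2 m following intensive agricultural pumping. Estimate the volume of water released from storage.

A = 380 mi² = 9.842 × 10^8 m²
ΔV = S × A × Δh = 4.4 × 10^-5 × 9.842 × 10^8 m² × 47.2 m = 2.044 × 10^6 m³

ΔV ≈ 2.04 × 10^6 m³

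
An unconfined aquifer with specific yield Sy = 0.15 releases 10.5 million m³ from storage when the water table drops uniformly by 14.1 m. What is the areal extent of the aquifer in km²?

ΔV = 10.5 million m³ = 1.05 × 10^7 m³
A = ΔV / (Sy × Δh) = 1.05 × 10^7 / (0.15 × 14.1) = 4.965 × 10^6 m²
A = 4.965 × 10^6 m² = 4.965 km²

A ≈ 4.96 km²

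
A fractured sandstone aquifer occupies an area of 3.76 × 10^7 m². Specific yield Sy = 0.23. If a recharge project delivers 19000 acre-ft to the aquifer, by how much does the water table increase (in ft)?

ΔV = 19000 acre-ft = 2.344 × 10^7 m³
Δh = ΔV / (Sy × A) = 2.344 × 10^7 m³ / (0.23 × 3.76 × 10^7 m²) = 2.71 m
Δh = 2.71 m = 8.891 ft

Δh ≈ 8.89 ft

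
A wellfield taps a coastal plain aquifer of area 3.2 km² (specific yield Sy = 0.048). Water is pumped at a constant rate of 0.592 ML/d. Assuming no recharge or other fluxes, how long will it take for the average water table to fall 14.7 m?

A = 3.2 km² = 3.2 × 10^6 m²
ΔV = Sy × A × Δh = 0.048 × 3.2 × 10^6 × 14.7 = 2.258 × 10^6 m³
Q = 0.592 ML/d = 592 m³/d
t = ΔV / Q = 2.258 × 10^6 m³ / 592 m³/d = 3814 d

t ≈ 3810 days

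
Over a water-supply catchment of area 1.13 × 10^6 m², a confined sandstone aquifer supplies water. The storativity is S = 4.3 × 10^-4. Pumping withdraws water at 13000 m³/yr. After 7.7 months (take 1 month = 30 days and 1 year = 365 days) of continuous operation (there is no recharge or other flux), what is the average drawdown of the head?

Δh ≈ 16.9 m

Q = 13000 m³/yr = 35.62 m³/d
t = 7.7 months = 231 d
ΔV = Q × t = 35.62 m³/d × 231 d = 8227 m³
Δh = ΔV / (S × A) = 8227 / (4.3 × 10^-4 × 1.13 × 10^6) = 16.93 m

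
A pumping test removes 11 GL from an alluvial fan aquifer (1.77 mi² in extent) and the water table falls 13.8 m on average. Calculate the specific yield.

A = 1.77 mi² = 4.584 × 10^6 m²
ΔV = 11 GL = 1.1 × 10^7 m³
Sy = ΔV / (A × Δh) = 1.1 × 10^7 m³ / (4.584 × 10^6 m² × 13.8 m) = 0.1739

Sy ≈ 0.17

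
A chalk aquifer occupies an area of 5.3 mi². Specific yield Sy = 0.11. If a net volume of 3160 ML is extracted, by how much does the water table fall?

A = 5.3 mi² = 1.373 × 10^7 m²
ΔV = 3160 ML = 3.16 × 10^6 m³
Δh = ΔV / (Sy × A) = 3.16 × 10^6 m³ / (0.11 × 1.373 × 10^7 m²) = 2.093 m

Δh ≈ 2.09 m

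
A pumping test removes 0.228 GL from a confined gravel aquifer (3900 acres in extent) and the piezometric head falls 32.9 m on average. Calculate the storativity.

S ≈ 4.4 × 10^-4

A = 3900 acres = 1.578 × 10^7 m²
ΔV = 0.228 GL = 2.28 × 10^5 m³
S = ΔV / (A × Δh) = 2.28 × 10^5 m³ / (1.578 × 10^7 m² × 32.9 m) = 4.391 × 10^-4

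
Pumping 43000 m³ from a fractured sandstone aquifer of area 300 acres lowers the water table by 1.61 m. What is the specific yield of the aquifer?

Sy ≈ 0.022

A = 300 acres = 1.214 × 10^6 m²
Sy = ΔV / (A × Δh) = 43000 m³ / (1.214 × 10^6 m² × 1.61 m) = 0.022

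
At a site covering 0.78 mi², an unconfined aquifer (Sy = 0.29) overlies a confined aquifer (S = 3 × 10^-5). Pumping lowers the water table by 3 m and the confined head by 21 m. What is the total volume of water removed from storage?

A = 0.78 mi² = 2.02 × 10^6 m²
Unconfined: ΔV_u = Sy × A × Δh_u = 0.29 × 2.02 × 10^6 × 3 = 1.758 × 10^6 m³
Confined: ΔV_c = S × A × Δh_c = 3 × 10^-5 × 2.02 × 10^6 × 21 = 1273 m³
Total ΔV = 1.758 × 10^6 + 1273 = 1.759 × 10^6 m³

ΔV ≈ 1.76 × 10^6 m³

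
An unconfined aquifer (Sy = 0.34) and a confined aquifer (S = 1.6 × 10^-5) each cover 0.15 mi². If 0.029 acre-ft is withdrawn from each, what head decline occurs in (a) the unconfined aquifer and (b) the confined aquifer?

Δh_u ≈ 2.71 × 10^-4 m; Δh_c ≈ 5.75 m

A = 0.15 mi² = 3.885 × 10^5 m²
ΔV = 0.029 acre-ft = 35.77 m³
Unconfined: Δh_u = ΔV/(Sy·A) = 35.77/(0.34 × 3.885 × 10^5) = 2.708 × 10^-4 m
Confined: Δh_c = ΔV/(S·A) = 35.77/(1.6 × 10^-5 × 3.885 × 10^5) = 5.755 m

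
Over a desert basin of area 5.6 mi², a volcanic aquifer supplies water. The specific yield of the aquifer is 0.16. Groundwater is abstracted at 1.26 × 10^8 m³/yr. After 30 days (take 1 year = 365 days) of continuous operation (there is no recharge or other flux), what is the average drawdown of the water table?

A = 5.6 mi² = 1.45 × 10^7 m²
Q = 1.26 × 10^8 m³/yr = 3.452 × 10^5 m³/d
ΔV = Q × t = 3.452 × 10^5 m³/d × 30 d = 1.036 × 10^7 m³
Δh = ΔV / (Sy × A) = 1.036 × 10^7 / (0.16 × 1.45 × 10^7) = 4.463 m

Δh ≈ 4.46 m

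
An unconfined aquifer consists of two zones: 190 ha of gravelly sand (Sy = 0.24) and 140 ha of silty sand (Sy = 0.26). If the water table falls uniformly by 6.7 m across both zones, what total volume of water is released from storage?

ΔV ≈ 5.49 × 10^6 m³

A₁ = 190 ha = 1.9 × 10^6 m²; A₂ = 140 ha = 1.4 × 10^6 m²
ΔV₁ = 0.24 × 1.9 × 10^6 × 6.7 = 3.055 × 10^6 m³
ΔV₂ = 0.26 × 1.4 × 10^6 × 6.7 = 2.439 × 10^6 m³
ΔV = ΔV₁ + ΔV₂ = 5.494 × 10^6 m³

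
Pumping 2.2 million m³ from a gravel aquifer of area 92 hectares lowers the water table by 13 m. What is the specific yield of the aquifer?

A = 92 hectares = 9.2 × 10^5 m²
ΔV = 2.2 million m³ = 2.2 × 10^6 m³
Sy = ΔV / (A × Δh) = 2.2 × 10^6 m³ / (9.2 × 10^5 m² × 13 m) = 0.1839

Sy ≈ 0.18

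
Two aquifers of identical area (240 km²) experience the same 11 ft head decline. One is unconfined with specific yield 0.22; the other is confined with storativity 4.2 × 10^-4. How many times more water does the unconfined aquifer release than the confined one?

ΔV_u / ΔV_c ≈ 524

A = 240 km² = 2.4 × 10^8 m²
Δh = 11 ft = 3.353 m
Unconfined: ΔV_u = Sy × A × Δh = 0.22 × 2.4 × 10^8 × 3.353 = 1.77 × 10^8 m³
Confined: ΔV_c = S × A × Δh = 4.2 × 10^-4 × 2.4 × 10^8 × 3.353 = 3.38 × 10^5 m³
Ratio = ΔV_u / ΔV_c = Sy / S = 0.22 / 4.2 × 10^-4 = 523.8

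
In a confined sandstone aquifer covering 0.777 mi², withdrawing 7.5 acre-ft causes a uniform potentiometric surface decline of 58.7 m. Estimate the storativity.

S ≈ 7.8 × 10^-5

A = 0.777 mi² = 2.012 × 10^6 m²
ΔV = 7.5 acre-ft = 9251 m³
S = ΔV / (A × Δh) = 9251 m³ / (2.012 × 10^6 m² × 58.7 m) = 7.831 × 10^-5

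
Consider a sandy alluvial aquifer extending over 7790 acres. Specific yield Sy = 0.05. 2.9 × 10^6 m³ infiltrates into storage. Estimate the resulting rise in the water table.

Δh ≈ 1.84 m

A = 7790 acres = 3.153 × 10^7 m²
Δh = ΔV / (Sy × A) = 2.9 × 10^6 m³ / (0.05 × 3.153 × 10^7 m²) = 1.84 m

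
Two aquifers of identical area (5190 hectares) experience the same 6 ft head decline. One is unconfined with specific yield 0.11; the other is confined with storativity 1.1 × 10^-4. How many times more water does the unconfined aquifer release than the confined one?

A = 5190 hectares = 5.19 × 10^7 m²
Δh = 6 ft = 1.829 m
Unconfined: ΔV_u = Sy × A × Δh = 0.11 × 5.19 × 10^7 × 1.829 = 1.044 × 10^7 m³
Confined: ΔV_c = S × A × Δh = 1.1 × 10^-4 × 5.19 × 10^7 × 1.829 = 10440 m³
Ratio = ΔV_u / ΔV_c = Sy / S = 0.11 / 1.1 × 10^-4 = 1000

ΔV_u / ΔV_c ≈ 1000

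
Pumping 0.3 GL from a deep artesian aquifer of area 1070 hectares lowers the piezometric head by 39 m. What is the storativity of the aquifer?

S ≈ 7.2 × 10^-4

A = 1070 hectares = 1.07 × 10^7 m²
ΔV = 0.3 GL = 3 × 10^5 m³
S = ΔV / (A × Δh) = 3 × 10^5 m³ / (1.07 × 10^7 m² × 39 m) = 7.189 × 10^-4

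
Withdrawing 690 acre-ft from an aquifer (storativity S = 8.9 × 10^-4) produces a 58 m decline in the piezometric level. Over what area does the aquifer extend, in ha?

A ≈ 1650 ha

ΔV = 690 acre-ft = 8.511 × 10^5 m³
A = ΔV / (S × Δh) = 8.511 × 10^5 / (8.9 × 10^-4 × 58) = 1.649 × 10^7 m²
A = 1.649 × 10^7 m² = 1649 ha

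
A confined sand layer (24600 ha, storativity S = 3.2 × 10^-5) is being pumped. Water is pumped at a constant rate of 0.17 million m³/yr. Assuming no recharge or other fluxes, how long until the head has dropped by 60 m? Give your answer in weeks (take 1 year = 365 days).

t ≈ 145 weeks

A = 24600 ha = 2.46 × 10^8 m²
ΔV = S × A × Δh = 3.2 × 10^-5 × 2.46 × 10^8 × 60 = 4.723 × 10^5 m³
Q = 0.17 million m³/yr = 465.8 m³/d
t = ΔV / Q = 4.723 × 10^5 m³ / 465.8 m³/d = 1014 d
t = 1014 d ≈ 144.9 weeks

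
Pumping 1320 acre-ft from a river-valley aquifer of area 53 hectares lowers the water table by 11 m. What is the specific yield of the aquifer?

A = 53 hectares = 5.3 × 10^5 m²
ΔV = 1320 acre-ft = 1.628 × 10^6 m³
Sy = ΔV / (A × Δh) = 1.628 × 10^6 m³ / (5.3 × 10^5 m² × 11 m) = 0.2793

Sy ≈ 0.28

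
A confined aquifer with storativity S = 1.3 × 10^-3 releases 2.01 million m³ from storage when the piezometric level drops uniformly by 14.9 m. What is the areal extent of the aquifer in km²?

A ≈ 104 km²

ΔV = 2.01 million m³ = 2.01 × 10^6 m³
A = ΔV / (S × Δh) = 2.01 × 10^6 / (0.0013 × 14.9) = 1.038 × 10^8 m²
A = 1.038 × 10^8 m² = 103.8 km²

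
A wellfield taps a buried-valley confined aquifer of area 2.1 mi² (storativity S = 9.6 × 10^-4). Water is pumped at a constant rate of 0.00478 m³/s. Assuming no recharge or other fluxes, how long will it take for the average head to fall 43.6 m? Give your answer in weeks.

t ≈ 78.7 weeks

A = 2.1 mi² = 5.439 × 10^6 m²
ΔV = S × A × Δh = 9.6 × 10^-4 × 5.439 × 10^6 × 43.6 = 2.277 × 10^5 m³
Q = 0.00478 m³/s = 413 m³/d
t = ΔV / Q = 2.277 × 10^5 m³ / 413 m³/d = 551.2 d
t = 551.2 d ≈ 78.75 weeks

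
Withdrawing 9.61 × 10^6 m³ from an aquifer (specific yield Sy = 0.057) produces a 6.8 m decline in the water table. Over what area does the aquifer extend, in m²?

A ≈ 2.48 × 10^7 m²

A = ΔV / (Sy × Δh) = 9.61 × 10^6 / (0.057 × 6.8) = 2.479 × 10^7 m²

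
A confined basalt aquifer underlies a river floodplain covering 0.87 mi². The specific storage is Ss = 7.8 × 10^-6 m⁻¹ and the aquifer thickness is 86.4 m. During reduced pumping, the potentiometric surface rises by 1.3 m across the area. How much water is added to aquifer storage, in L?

ΔV ≈ 1.97 × 10^6 L

S = Ss × b = 7.8 × 10^-6 m⁻¹ × 86.4 m = 6.739 × 10^-4
A = 0.87 mi² = 2.253 × 10^6 m²
ΔV = S × A × Δh = 6.739 × 10^-4 × 2.253 × 10^6 m² × 1.3 m = 1974 m³
ΔV = 1974 m³ = 1.974 × 10^6 L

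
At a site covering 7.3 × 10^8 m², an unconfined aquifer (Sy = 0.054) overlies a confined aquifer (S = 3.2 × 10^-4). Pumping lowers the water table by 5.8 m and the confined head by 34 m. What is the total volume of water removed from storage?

ΔV ≈ 2.37 × 10^8 m³

Unconfined: ΔV_u = Sy × A × Δh_u = 0.054 × 7.3 × 10^8 × 5.8 = 2.286 × 10^8 m³
Confined: ΔV_c = S × A × Δh_c = 3.2 × 10^-4 × 7.3 × 10^8 × 34 = 7.942 × 10^6 m³
Total ΔV = 2.286 × 10^8 + 7.942 × 10^6 = 2.366 × 10^8 m³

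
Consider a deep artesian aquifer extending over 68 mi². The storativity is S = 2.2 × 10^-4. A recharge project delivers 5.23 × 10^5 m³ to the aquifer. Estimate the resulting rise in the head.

A = 68 mi² = 1.761 × 10^8 m²
Δh = ΔV / (S × A) = 5.23 × 10^5 m³ / (2.2 × 10^-4 × 1.761 × 10^8 m²) = 13.5 m

Δh ≈ 13.5 m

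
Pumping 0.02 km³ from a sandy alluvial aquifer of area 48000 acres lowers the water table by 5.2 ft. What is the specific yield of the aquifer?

Sy ≈ 0.065

A = 48000 acres = 1.942 × 10^8 m²
Δh = 5.2 ft = 1.585 m
ΔV = 0.02 km³ = 2 × 10^7 m³
Sy = ΔV / (A × Δh) = 2 × 10^7 m³ / (1.942 × 10^8 m² × 1.585 m) = 0.06496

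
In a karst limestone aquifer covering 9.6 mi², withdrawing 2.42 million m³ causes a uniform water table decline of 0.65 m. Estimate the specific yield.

Sy ≈ 0.15

A = 9.6 mi² = 2.486 × 10^7 m²
ΔV = 2.42 million m³ = 2.42 × 10^6 m³
Sy = ΔV / (A × Δh) = 2.42 × 10^6 m³ / (2.486 × 10^7 m² × 0.65 m) = 0.1497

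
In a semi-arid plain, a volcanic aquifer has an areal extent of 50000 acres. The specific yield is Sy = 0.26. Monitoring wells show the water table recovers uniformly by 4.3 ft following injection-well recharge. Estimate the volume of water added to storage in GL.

A = 50000 acres = 2.023 × 10^8 m²
Δh = 4.3 ft = 1.311 m
ΔV = Sy × A × Δh = 0.26 × 2.023 × 10^8 m² × 1.311 m = 6.895 × 10^7 m³
ΔV = 6.895 × 10^7 m³ = 68.95 GL

ΔV ≈ 69 GL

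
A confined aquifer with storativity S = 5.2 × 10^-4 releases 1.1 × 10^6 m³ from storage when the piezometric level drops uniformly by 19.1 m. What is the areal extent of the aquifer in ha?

A = ΔV / (S × Δh) = 1.1 × 10^6 / (5.2 × 10^-4 × 19.1) = 1.108 × 10^8 m²
A = 1.108 × 10^8 m² = 11080 ha

A ≈ 11100 ha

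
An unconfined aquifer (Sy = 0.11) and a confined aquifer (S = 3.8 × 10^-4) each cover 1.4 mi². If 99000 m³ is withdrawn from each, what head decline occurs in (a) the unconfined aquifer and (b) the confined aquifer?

A = 1.4 mi² = 3.626 × 10^6 m²
Unconfined: Δh_u = ΔV/(Sy·A) = 99000/(0.11 × 3.626 × 10^6) = 0.2482 m
Confined: Δh_c = ΔV/(S·A) = 99000/(3.8 × 10^-4 × 3.626 × 10^6) = 71.85 m

Δh_u ≈ 0.248 m; Δh_c ≈ 71.8 m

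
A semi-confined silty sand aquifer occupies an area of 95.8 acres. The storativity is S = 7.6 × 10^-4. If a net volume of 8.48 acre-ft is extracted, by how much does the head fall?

Δh ≈ 35.5 m

A = 95.8 acres = 3.877 × 10^5 m²
ΔV = 8.48 acre-ft = 10460 m³
Δh = ΔV / (S × A) = 10460 m³ / (7.6 × 10^-4 × 3.877 × 10^5 m²) = 35.5 m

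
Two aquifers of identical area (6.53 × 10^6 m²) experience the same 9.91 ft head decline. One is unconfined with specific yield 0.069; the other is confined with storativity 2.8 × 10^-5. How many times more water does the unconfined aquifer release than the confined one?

Δh = 9.91 ft = 3.021 m
Unconfined: ΔV_u = Sy × A × Δh = 0.069 × 6.53 × 10^6 × 3.021 = 1.361 × 10^6 m³
Confined: ΔV_c = S × A × Δh = 2.8 × 10^-5 × 6.53 × 10^6 × 3.021 = 552.3 m³
Ratio = ΔV_u / ΔV_c = Sy / S = 0.069 / 2.8 × 10^-5 = 2464

ΔV_u / ΔV_c ≈ 2460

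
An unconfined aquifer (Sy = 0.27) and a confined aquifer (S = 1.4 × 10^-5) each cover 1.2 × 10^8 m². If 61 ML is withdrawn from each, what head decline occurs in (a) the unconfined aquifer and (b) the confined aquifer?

ΔV = 61 ML = 61000 m³
Unconfined: Δh_u = ΔV/(Sy·A) = 61000/(0.27 × 1.2 × 10^8) = 0.001883 m
Confined: Δh_c = ΔV/(S·A) = 61000/(1.4 × 10^-5 × 1.2 × 10^8) = 36.31 m

Δh_u ≈ 0.00188 m; Δh_c ≈ 36.3 m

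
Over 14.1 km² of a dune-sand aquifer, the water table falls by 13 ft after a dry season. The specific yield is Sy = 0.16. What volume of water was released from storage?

ΔV ≈ 8.94 × 10^6 m³

A = 14.1 km² = 1.41 × 10^7 m²
Δh = 13 ft = 3.962 m
ΔV = Sy × A × Δh = 0.16 × 1.41 × 10^7 m² × 3.962 m = 8.939 × 10^6 m³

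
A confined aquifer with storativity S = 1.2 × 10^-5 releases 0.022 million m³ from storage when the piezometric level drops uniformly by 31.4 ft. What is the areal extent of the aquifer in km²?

A ≈ 192 km²

Δh = 31.4 ft = 9.571 m
ΔV = 0.022 million m³ = 22000 m³
A = ΔV / (S × Δh) = 22000 / (1.2 × 10^-5 × 9.571) = 1.916 × 10^8 m²
A = 1.916 × 10^8 m² = 191.6 km²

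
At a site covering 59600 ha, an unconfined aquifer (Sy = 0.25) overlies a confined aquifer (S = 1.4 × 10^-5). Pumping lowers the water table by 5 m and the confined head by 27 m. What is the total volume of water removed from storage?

A = 59600 ha = 5.96 × 10^8 m²
Unconfined: ΔV_u = Sy × A × Δh_u = 0.25 × 5.96 × 10^8 × 5 = 7.45 × 10^8 m³
Confined: ΔV_c = S × A × Δh_c = 1.4 × 10^-5 × 5.96 × 10^8 × 27 = 2.253 × 10^5 m³
Total ΔV = 7.45 × 10^8 + 2.253 × 10^5 = 7.452 × 10^8 m³

ΔV ≈ 7.45 × 10^8 m³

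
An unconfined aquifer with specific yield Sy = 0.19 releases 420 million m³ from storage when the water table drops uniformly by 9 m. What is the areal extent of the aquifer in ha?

A ≈ 24600 ha

ΔV = 420 million m³ = 4.2 × 10^8 m³
A = ΔV / (Sy × Δh) = 4.2 × 10^8 / (0.19 × 9) = 2.456 × 10^8 m²
A = 2.456 × 10^8 m² = 24560 ha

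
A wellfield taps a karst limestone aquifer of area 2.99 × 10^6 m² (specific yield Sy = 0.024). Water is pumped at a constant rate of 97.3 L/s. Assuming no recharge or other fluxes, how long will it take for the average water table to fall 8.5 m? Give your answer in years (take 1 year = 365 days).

t ≈ 0.199 years

ΔV = Sy × A × Δh = 0.024 × 2.99 × 10^6 × 8.5 = 6.1 × 10^5 m³
Q = 97.3 L/s = 8407 m³/d
t = ΔV / Q = 6.1 × 10^5 m³ / 8407 m³/d = 72.56 d
t = 72.56 d ≈ 0.1988 years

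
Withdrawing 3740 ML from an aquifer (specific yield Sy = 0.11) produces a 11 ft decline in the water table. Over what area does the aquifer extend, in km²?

A ≈ 10.1 km²

Δh = 11 ft = 3.353 m
ΔV = 3740 ML = 3.74 × 10^6 m³
A = ΔV / (Sy × Δh) = 3.74 × 10^6 / (0.11 × 3.353) = 1.014 × 10^7 m²
A = 1.014 × 10^7 m² = 10.14 km²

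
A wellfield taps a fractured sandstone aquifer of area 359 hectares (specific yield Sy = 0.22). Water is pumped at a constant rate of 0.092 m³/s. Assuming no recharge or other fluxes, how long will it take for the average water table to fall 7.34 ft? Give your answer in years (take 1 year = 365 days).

t ≈ 0.609 years

A = 359 hectares = 3.59 × 10^6 m²
Δh = 7.34 ft = 2.237 m
ΔV = Sy × A × Δh = 0.22 × 3.59 × 10^6 × 2.237 = 1.767 × 10^6 m³
Q = 0.092 m³/s = 7949 m³/d
t = ΔV / Q = 1.767 × 10^6 m³ / 7949 m³/d = 222.3 d
t = 222.3 d ≈ 0.609 years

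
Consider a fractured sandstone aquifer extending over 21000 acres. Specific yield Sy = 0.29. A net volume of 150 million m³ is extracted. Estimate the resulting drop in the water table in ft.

A = 21000 acres = 8.498 × 10^7 m²
ΔV = 150 million m³ = 1.5 × 10^8 m³
Δh = ΔV / (Sy × A) = 1.5 × 10^8 m³ / (0.29 × 8.498 × 10^7 m²) = 6.086 m
Δh = 6.086 m = 19.97 ft

Δh ≈ 20 ft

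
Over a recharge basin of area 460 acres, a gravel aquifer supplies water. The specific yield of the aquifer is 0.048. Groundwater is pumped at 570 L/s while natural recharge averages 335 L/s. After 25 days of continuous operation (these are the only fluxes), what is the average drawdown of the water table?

Δh ≈ 5.68 m

A = 460 acres = 1.862 × 10^6 m²
Net abstraction = 570 − 335 = 235 L/s
Q_net = 235 L/s = 20300 m³/d
ΔV = Q × t = 20300 m³/d × 25 d = 5.076 × 10^5 m³
Δh = ΔV / (Sy × A) = 5.076 × 10^5 / (0.048 × 1.862 × 10^6) = 5.681 m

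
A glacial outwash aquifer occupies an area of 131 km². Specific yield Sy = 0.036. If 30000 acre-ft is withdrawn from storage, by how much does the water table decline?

A = 131 km² = 1.31 × 10^8 m²
ΔV = 30000 acre-ft = 3.7 × 10^7 m³
Δh = ΔV / (Sy × A) = 3.7 × 10^7 m³ / (0.036 × 1.31 × 10^8 m²) = 7.847 m

Δh ≈ 7.85 m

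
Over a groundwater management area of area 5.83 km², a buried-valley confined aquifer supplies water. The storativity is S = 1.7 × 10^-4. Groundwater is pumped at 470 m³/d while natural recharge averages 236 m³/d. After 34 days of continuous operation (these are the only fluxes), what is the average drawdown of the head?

A = 5.83 km² = 5.83 × 10^6 m²
Net abstraction = 470 − 236 = 234 m³/d
ΔV = Q × t = 234 m³/d × 34 d = 7956 m³
Δh = ΔV / (S × A) = 7956 / (1.7 × 10^-4 × 5.83 × 10^6) = 8.027 m

Δh ≈ 8.03 m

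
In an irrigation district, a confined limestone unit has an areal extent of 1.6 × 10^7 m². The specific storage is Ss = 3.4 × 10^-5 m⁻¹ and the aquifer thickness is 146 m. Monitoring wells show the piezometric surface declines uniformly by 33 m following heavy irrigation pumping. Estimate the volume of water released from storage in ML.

S = Ss × b = 3.4 × 10^-5 m⁻¹ × 146 m = 4.964 × 10^-3
ΔV = S × A × Δh = 0.004964 × 1.6 × 10^7 m² × 33 m = 2.621 × 10^6 m³
ΔV = 2.621 × 10^6 m³ = 2621 ML

ΔV ≈ 2620 ML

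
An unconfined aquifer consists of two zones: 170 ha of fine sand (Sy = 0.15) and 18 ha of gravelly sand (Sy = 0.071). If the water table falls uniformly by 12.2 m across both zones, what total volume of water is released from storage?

ΔV ≈ 3.27 × 10^6 m³

A₁ = 170 ha = 1.7 × 10^6 m²; A₂ = 18 ha = 1.8 × 10^5 m²
ΔV₁ = 0.15 × 1.7 × 10^6 × 12.2 = 3.111 × 10^6 m³
ΔV₂ = 0.071 × 1.8 × 10^5 × 12.2 = 1.559 × 10^5 m³
ΔV = ΔV₁ + ΔV₂ = 3.267 × 10^6 m³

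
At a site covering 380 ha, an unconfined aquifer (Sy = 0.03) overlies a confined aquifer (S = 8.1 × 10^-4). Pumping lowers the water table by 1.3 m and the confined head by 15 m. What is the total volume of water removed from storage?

A = 380 ha = 3.8 × 10^6 m²
Unconfined: ΔV_u = Sy × A × Δh_u = 0.03 × 3.8 × 10^6 × 1.3 = 1.482 × 10^5 m³
Confined: ΔV_c = S × A × Δh_c = 8.1 × 10^-4 × 3.8 × 10^6 × 15 = 46170 m³
Total ΔV = 1.482 × 10^5 + 46170 = 1.944 × 10^5 m³

ΔV ≈ 1.94 × 10^5 m³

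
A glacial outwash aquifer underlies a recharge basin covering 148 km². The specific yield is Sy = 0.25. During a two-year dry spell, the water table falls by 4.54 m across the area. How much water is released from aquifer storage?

A = 148 km² = 1.48 × 10^8 m²
ΔV = Sy × A × Δh = 0.25 × 1.48 × 10^8 m² × 4.54 m = 1.68 × 10^8 m³

ΔV ≈ 1.68 × 10^8 m³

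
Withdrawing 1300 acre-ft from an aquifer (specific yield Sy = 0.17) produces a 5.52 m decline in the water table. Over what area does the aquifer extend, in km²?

ΔV = 1300 acre-ft = 1.604 × 10^6 m³
A = ΔV / (Sy × Δh) = 1.604 × 10^6 / (0.17 × 5.52) = 1.709 × 10^6 m²
A = 1.709 × 10^6 m² = 1.709 km²

A ≈ 1.71 km²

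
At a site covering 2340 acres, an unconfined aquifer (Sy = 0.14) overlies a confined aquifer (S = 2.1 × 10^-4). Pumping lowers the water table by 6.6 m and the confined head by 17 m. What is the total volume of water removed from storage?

A = 2340 acres = 9.47 × 10^6 m²
Unconfined: ΔV_u = Sy × A × Δh_u = 0.14 × 9.47 × 10^6 × 6.6 = 8.75 × 10^6 m³
Confined: ΔV_c = S × A × Δh_c = 2.1 × 10^-4 × 9.47 × 10^6 × 17 = 33810 m³
Total ΔV = 8.75 × 10^6 + 33810 = 8.784 × 10^6 m³

ΔV ≈ 8.78 × 10^6 m³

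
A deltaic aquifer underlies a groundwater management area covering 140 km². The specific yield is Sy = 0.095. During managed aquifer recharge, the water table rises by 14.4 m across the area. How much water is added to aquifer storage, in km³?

A = 140 km² = 1.4 × 10^8 m²
ΔV = Sy × A × Δh = 0.095 × 1.4 × 10^8 m² × 14.4 m = 1.915 × 10^8 m³
ΔV = 1.915 × 10^8 m³ = 0.1915 km³

ΔV ≈ 0.192 km³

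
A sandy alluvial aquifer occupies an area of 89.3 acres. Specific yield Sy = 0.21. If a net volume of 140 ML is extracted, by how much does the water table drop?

A = 89.3 acres = 3.614 × 10^5 m²
ΔV = 140 ML = 1.4 × 10^5 m³
Δh = ΔV / (Sy × A) = 1.4 × 10^5 m³ / (0.21 × 3.614 × 10^5 m²) = 1.845 m

Δh ≈ 1.84 m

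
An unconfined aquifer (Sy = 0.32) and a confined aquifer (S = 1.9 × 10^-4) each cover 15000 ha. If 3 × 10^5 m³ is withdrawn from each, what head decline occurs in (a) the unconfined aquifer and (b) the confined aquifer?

Δh_u ≈ 0.00625 m; Δh_c ≈ 10.5 m

A = 15000 ha = 1.5 × 10^8 m²
Unconfined: Δh_u = ΔV/(Sy·A) = 3 × 10^5/(0.32 × 1.5 × 10^8) = 0.00625 m
Confined: Δh_c = ΔV/(S·A) = 3 × 10^5/(1.9 × 10^-4 × 1.5 × 10^8) = 10.53 m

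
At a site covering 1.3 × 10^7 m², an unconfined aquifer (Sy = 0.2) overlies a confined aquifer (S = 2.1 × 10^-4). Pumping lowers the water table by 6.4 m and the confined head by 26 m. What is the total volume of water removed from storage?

Unconfined: ΔV_u = Sy × A × Δh_u = 0.2 × 1.3 × 10^7 × 6.4 = 1.664 × 10^7 m³
Confined: ΔV_c = S × A × Δh_c = 2.1 × 10^-4 × 1.3 × 10^7 × 26 = 70980 m³
Total ΔV = 1.664 × 10^7 + 70980 = 1.671 × 10^7 m³

ΔV ≈ 1.67 × 10^7 m³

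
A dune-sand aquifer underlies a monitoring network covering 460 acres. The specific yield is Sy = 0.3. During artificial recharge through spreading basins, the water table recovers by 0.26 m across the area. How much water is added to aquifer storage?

ΔV ≈ 1.45 × 10^5 m³

A = 460 acres = 1.862 × 10^6 m²
ΔV = Sy × A × Δh = 0.3 × 1.862 × 10^6 m² × 0.26 m = 1.452 × 10^5 m³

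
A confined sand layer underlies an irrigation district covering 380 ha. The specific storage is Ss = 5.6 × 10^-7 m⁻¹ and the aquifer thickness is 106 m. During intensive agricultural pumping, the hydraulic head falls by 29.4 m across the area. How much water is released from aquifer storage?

S = Ss × b = 5.6 × 10^-7 m⁻¹ × 106 m = 5.936 × 10^-5
A = 380 ha = 3.8 × 10^6 m²
ΔV = S × A × Δh = 5.936 × 10^-5 × 3.8 × 10^6 m² × 29.4 m = 6632 m³

ΔV ≈ 6630 m³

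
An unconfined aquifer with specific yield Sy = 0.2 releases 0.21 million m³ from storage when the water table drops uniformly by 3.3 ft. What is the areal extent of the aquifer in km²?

A ≈ 1.04 km²

Δh = 3.3 ft = 1.006 m
ΔV = 0.21 million m³ = 2.1 × 10^5 m³
A = ΔV / (Sy × Δh) = 2.1 × 10^5 / (0.2 × 1.006) = 1.044 × 10^6 m²
A = 1.044 × 10^6 m² = 1.044 km²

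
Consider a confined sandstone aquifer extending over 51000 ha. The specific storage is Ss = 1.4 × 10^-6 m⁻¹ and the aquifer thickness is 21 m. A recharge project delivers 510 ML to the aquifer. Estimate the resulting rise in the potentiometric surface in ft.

S = Ss × b = 1.4 × 10^-6 m⁻¹ × 21 m = 2.94 × 10^-5
A = 51000 ha = 5.1 × 10^8 m²
ΔV = 510 ML = 5.1 × 10^5 m³
Δh = ΔV / (S × A) = 5.1 × 10^5 m³ / (2.94 × 10^-5 × 5.1 × 10^8 m²) = 34.01 m
Δh = 34.01 m = 111.6 ft

Δh ≈ 112 ft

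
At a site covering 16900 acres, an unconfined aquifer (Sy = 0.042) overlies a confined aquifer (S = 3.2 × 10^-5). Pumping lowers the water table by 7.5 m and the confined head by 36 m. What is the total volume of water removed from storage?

A = 16900 acres = 6.839 × 10^7 m²
Unconfined: ΔV_u = Sy × A × Δh_u = 0.042 × 6.839 × 10^7 × 7.5 = 2.154 × 10^7 m³
Confined: ΔV_c = S × A × Δh_c = 3.2 × 10^-5 × 6.839 × 10^7 × 36 = 78790 m³
Total ΔV = 2.154 × 10^7 + 78790 = 2.162 × 10^7 m³

ΔV ≈ 2.16 × 10^7 m³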